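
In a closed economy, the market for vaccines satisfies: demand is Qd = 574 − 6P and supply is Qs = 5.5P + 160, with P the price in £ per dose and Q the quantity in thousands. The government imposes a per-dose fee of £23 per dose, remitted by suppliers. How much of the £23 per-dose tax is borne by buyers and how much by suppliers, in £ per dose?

Before the tax: set 574 − 6P = 5.5P + 160 → P* = £36, Q* = 358.
With the tax collected from suppliers, supply shifts: Qs = 5.5(P − 23) + 160.
New equilibrium: buyers pay £47, suppliers receive £24, Q = 292. (Wedge: Pb − Ps = 23.)
Burden on buyers: £11; on suppliers: £12. (They sum to £23.)

Buyers bear £11 per dose; suppliers bear £12 per dose.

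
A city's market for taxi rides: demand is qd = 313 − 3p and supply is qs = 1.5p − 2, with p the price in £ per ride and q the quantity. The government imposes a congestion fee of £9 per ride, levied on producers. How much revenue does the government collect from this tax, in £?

Before the tax: set 313 − 3p = 1.5p − 2 → p* = £70, q* = 103.
With the tax collected from producers, supply shifts: qs = 1.5(p − 9) − 2.
Solving gives q = 94 with buyers paying £73 and producers receiving £64 (the £9 wedge).
Revenue = t · Q = 9 · 94 = £846.

Tax revenue = £846.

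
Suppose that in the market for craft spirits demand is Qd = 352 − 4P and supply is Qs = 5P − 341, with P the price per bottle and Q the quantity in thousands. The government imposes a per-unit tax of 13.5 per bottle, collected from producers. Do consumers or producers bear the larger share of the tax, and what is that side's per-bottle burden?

Consumers bear the larger share: 7.5 per bottle.

Before the tax: set 352 − 4P = 5P − 341 → P* = 77, Q* = 44.
With the tax collected from producers, supply shifts: Qs = 5(P − 13.5) − 341.
New equilibrium: consumers pay 84.5, producers receive 71, Q = 14. (Wedge: Pb − Ps = 13.5.)
Per-bottle burden: consumers 7.5, producers 6.
Consumers take the larger share because demand is less price-elastic here (demand slope 4 vs supply slope 5).
The less price-elastic side of the market bears the larger share of a per-unit tax.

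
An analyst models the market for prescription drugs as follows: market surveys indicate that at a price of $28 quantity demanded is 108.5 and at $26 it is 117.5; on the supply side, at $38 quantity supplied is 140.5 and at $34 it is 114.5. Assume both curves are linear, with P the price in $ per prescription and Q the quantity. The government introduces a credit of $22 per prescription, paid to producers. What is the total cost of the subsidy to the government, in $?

Demand slope: (117.5 − 108.5)/(26 − 28) = -4.5, so Qd = 234.5 − 4.5P.
Supply slope: (114.5 − 140.5)/(34 − 38) = 6.5, so Qs = 6.5P − 106.5.
Without the subsidy, 234.5 − 4.5P = 6.5P − 106.5 gives 11P = 341, so P* = $31 and Q* = 95.
With a per-unit subsidy paid to producers, each receives P + 22 per unit sold, so supply becomes Qs = 6.5(P + 22) − 106.5.
New equilibrium: buyers pay $18, producers receive $40, Q = 153.5. (Wedge: Pb − Ps = −22.)
Outlay = t · Q = 22 · 153.5 = $3377.

Government outlay = $3377.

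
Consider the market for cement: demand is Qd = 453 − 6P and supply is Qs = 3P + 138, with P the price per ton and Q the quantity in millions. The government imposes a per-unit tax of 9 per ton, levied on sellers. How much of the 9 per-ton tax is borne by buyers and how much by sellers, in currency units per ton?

Before the tax: set 453 − 6P = 3P + 138 → P* = 35, Q* = 243.
With the tax collected from sellers, supply shifts: Qs = 3(P − 9) + 138.
Solving gives Q = 225 with buyers paying 38 and sellers receiving 29 (the 9 wedge).
Burden on buyers: 3; on sellers: 6. (They sum to 9.)
The less price-elastic side of the market bears the larger share of a per-unit tax.

Buyers bear 3 per ton; sellers bear 6 per ton.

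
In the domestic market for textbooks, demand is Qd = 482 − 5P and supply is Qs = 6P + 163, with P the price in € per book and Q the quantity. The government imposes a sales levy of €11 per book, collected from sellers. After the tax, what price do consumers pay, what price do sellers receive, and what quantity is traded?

Consumers pay €35; sellers receive €24; quantity = 307.

Before the tax: set 482 − 5P = 6P + 163 → P* = €29, Q* = 337.
With the tax collected from sellers, supply shifts: Qs = 6(P − 11) + 163.
New equilibrium: consumers pay €35, sellers receive €24, Q = 307. (Wedge: Pb − Ps = 11.)
The less price-elastic side of the market bears the larger share of a per-unit tax.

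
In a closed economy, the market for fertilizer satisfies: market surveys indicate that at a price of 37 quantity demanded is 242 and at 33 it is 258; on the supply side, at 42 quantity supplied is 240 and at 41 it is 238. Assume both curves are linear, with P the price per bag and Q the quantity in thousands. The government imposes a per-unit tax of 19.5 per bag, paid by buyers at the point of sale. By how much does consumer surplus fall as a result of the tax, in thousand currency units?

Demand slope: (258 − 242)/(33 − 37) = -4, so Qd = 390 − 4P.
Supply slope: (238 − 240)/(41 − 42) = 2, so Qs = 2P + 156.
Before the tax: set 390 − 4P = 2P + 156 → P* = 39, Q* = 234.
With the tax collected from buyers, demand (in seller-price terms) shifts: Qd = 390 − 4(P + 19.5).
Solving gives Q = 208 with buyers paying 45.5 and suppliers receiving 26 (the 19.5 wedge).
ΔCS is the trapezoid between Q = 208 and Q = 234 of height 6.5: ½ · (234 + 208) · 6.5 = 1436.5.

Consumer surplus falls by 1436.5 thousand.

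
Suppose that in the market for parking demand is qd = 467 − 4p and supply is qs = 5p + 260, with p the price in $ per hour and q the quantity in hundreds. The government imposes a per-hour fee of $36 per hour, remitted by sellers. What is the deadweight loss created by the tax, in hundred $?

Deadweight loss = $1440 hundred.

Before the tax: set 467 − 4p = 5p + 260 → p* = $23, q* = 375.
With the tax collected from sellers, supply shifts: qs = 5(p − 36) + 260.
Solving gives q = 295 with buyers paying $43 and sellers receiving $7 (the $36 wedge).
Quantity falls by |ΔQ| = |375 − 295| = 80.
DWL = ½ · t · |ΔQ| = ½ · 36 · 80 = $1440.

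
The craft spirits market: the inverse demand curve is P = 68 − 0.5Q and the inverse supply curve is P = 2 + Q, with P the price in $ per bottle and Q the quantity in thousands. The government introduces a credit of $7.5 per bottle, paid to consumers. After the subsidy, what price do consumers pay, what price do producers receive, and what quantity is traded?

Inverting to Q(P) form: Qd = 136 − 2P; Qs = P − 2.
Without the subsidy, 136 − 2P = P − 2 gives 3P = 138, so P* = $46 and Q* = 44.
With a per-unit subsidy paid to consumers, each effectively pays P − 7.5, so demand becomes Qd = 136 − 2(P − 7.5).
New equilibrium: consumers pay $43.5, producers receive $51, Q = 49. (Wedge: Pb − Ps = −7.5.)

Consumers pay $43.5; producers receive $51; quantity = 49.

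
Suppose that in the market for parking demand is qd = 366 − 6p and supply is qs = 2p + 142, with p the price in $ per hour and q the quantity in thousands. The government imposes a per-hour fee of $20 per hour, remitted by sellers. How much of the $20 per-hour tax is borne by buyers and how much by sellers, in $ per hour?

Without the tax, 366 − 6p = 2p + 142 gives 8p = 224, so p* = $28 and q* = 198.
With the tax collected from sellers, supply shifts: qs = 2(p − 20) + 142.
Solving gives q = 168 with buyers paying $33 and sellers receiving $13 (the $20 wedge).
Burden on buyers: $5; on sellers: $15. (They sum to $20.)
The less price-elastic side of the market bears the larger share of a per-unit tax.

Buyers bear $5 per hour; sellers bear $15 per hour.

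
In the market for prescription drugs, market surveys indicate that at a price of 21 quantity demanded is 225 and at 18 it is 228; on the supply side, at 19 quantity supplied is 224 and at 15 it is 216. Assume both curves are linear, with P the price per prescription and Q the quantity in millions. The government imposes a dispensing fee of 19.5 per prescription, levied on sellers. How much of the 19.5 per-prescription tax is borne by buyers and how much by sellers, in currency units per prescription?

Demand slope: (228 − 225)/(18 − 21) = -1, so Qd = 246 − P.
Supply slope: (216 − 224)/(15 − 19) = 2, so Qs = 2P + 186.
Before the tax: set 246 − P = 2P + 186 → P* = 20, Q* = 226.
With the tax collected from sellers, supply shifts: Qs = 2(P − 19.5) + 186.
Solving gives Q = 213 with buyers paying 33 and sellers receiving 13.5 (the 19.5 wedge).
Burden on buyers: 13; on sellers: 6.5. (They sum to 19.5.)

Buyers bear 13 per prescription; sellers bear 6.5 per prescription.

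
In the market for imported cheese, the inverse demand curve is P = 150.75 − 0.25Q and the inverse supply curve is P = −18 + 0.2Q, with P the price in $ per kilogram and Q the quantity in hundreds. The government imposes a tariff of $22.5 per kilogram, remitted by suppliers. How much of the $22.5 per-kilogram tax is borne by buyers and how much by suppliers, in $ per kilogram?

Buyers bear $12.5 per kilogram; suppliers bear $10 per kilogram.

Rewrite in direct form: Qd = 603 − 4P and Qs = 5P + 90.
Without the tax, 603 − 4P = 5P + 90 gives 9P = 513, so P* = $57 and Q* = 375.
With the tax collected from suppliers, supply shifts: Qs = 5(P − 22.5) + 90.
New equilibrium: buyers pay $69.5, suppliers receive $47, Q = 325. (Wedge: Pb − Ps = 22.5.)
Burden on buyers: $12.5; on suppliers: $10. (They sum to $22.5.)
The less price-elastic side of the market bears the larger share of a per-unit tax.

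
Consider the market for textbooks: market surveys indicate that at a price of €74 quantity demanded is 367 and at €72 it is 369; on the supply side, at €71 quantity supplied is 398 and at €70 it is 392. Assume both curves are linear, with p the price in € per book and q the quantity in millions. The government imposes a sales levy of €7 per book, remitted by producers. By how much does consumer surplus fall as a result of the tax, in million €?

Consumer surplus falls by €2226 million.

Demand slope: (369 − 367)/(72 − 74) = -1, so qd = 441 − p.
Supply slope: (392 − 398)/(70 − 71) = 6, so qs = 6p − 28.
Without the tax, 441 − p = 6p − 28 gives 7p = 469, so p* = €67 and q* = 374.
With the tax collected from producers, supply shifts: qs = 6(p − 7) − 28.
Solving gives q = 368 with consumers paying €73 and producers receiving €66 (the €7 wedge).
ΔCS is the trapezoid between Q = 368 and Q = 374 of height €6: ½ · (374 + 368) · 6 = €2226.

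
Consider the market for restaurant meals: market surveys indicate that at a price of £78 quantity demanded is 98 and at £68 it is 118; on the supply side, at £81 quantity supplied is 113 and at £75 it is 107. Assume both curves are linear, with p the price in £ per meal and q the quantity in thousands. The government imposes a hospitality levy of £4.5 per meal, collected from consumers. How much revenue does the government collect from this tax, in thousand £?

Demand slope: (118 − 98)/(68 − 78) = -2, so qd = 254 − 2p.
Supply slope: (107 − 113)/(75 − 81) = 1, so qs = p + 32.
Without the tax, 254 − 2p = p + 32 gives 3p = 222, so p* = £74 and q* = 106.
With the tax collected from consumers, demand (in seller-price terms) shifts: qd = 254 − 2(p + 4.5).
Solving gives q = 103 with consumers paying £75.5 and producers receiving £71 (the £4.5 wedge).
Revenue = t · Q = 4.5 · 103 = £463.5.

Tax revenue = £463.5 thousand.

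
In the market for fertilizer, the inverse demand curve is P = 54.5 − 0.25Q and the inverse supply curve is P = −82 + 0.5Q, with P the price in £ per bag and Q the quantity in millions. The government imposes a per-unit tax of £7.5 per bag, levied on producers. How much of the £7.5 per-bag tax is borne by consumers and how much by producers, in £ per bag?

Inverting to Q(P) form: Qd = 218 − 4P; Qs = 2P + 164.
Before the tax: set 218 − 4P = 2P + 164 → P* = £9, Q* = 182.
With the tax collected from producers, supply shifts: Qs = 2(P − 7.5) + 164.
Solving gives Q = 172 with consumers paying £11.5 and producers receiving £4 (the £7.5 wedge).
Burden on consumers: £2.5; on producers: £5. (They sum to £7.5.)
The less price-elastic side of the market bears the larger share of a per-unit tax.

Consumers bear £2.5 per bag; producers bear £5 per bag.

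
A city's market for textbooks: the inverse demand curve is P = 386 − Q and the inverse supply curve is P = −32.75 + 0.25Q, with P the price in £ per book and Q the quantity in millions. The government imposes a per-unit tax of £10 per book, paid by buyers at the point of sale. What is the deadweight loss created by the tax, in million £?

Deadweight loss = £40 million.

Inverting to Q(P) form: Qd = 386 − P; Qs = 4P + 131.
Without the tax, 386 − P = 4P + 131 gives 5P = 255, so P* = £51 and Q* = 335.
With the tax collected from buyers, demand (in seller-price terms) shifts: Qd = 386 − (P + 10).
New equilibrium: buyers pay £59, suppliers receive £49, Q = 327. (Wedge: Pb − Ps = 10.)
Quantity falls by |ΔQ| = |335 − 327| = 8.
DWL = ½ · t · |ΔQ| = ½ · 10 · 8 = £40.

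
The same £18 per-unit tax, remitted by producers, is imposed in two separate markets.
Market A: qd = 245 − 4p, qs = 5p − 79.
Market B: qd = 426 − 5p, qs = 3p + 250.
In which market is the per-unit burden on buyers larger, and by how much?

Market A, by £3.25.

Market A: pre-tax p* = £36, q* = 101; post-tax q = 61; per-unit burden on buyers = £10.
Market B: pre-tax p* = £22, q* = 316; post-tax q = 282.25; per-unit burden on buyers = £6.75.
Difference: £10 vs £6.75 → market A is larger by £3.25.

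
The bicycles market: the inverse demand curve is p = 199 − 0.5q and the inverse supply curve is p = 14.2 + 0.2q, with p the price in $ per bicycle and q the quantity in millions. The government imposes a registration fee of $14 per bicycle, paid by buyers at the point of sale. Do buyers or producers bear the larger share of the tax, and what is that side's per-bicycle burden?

Buyers bear the larger share: $10 per bicycle.

Rewrite in direct form: qd = 398 − 2p and qs = 5p − 71.
Without the tax, 398 − 2p = 5p − 71 gives 7p = 469, so p* = $67 and q* = 264.
With the tax collected from buyers, demand (in seller-price terms) shifts: qd = 398 − 2(p + 14).
New equilibrium: buyers pay $77, producers receive $63, q = 244. (Wedge: pb − ps = 14.)
Per-bicycle burden: buyers $10, producers $4.
Buyers take the larger share because demand is less price-elastic here (demand slope 2 vs supply slope 5).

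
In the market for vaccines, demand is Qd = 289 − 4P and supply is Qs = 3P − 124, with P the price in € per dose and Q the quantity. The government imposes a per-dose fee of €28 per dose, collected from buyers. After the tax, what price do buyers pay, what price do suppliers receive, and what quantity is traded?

Before the tax: set 289 − 4P = 3P − 124 → P* = €59, Q* = 53.
With the tax collected from buyers, demand (in seller-price terms) shifts: Qd = 289 − 4(P + 28).
New equilibrium: buyers pay €71, suppliers receive €43, Q = 5. (Wedge: Pb − Ps = 28.)
The less price-elastic side of the market bears the larger share of a per-unit tax.

Buyers pay €71; suppliers receive €43; quantity = 5.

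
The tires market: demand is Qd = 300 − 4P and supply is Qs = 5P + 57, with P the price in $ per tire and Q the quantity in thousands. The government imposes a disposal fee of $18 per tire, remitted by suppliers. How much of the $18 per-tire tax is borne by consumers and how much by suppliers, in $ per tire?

Without the tax, 300 − 4P = 5P + 57 gives 9P = 243, so P* = $27 and Q* = 192.
With the tax collected from suppliers, supply shifts: Qs = 5(P − 18) + 57.
Solving gives Q = 152 with consumers paying $37 and suppliers receiving $19 (the $18 wedge).
Burden on consumers: $10; on suppliers: $8. (They sum to $18.)

Consumers bear $10 per tire; suppliers bear $8 per tire.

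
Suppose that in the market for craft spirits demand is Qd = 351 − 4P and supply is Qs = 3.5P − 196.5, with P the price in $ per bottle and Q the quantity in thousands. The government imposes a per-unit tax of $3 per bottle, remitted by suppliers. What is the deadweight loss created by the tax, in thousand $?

Deadweight loss = $8.4 thousand.

Before the tax: set 351 − 4P = 3.5P − 196.5 → P* = $73, Q* = 59.
With the tax collected from suppliers, supply shifts: Qs = 3.5(P − 3) − 196.5.
New equilibrium: consumers pay $74.4, suppliers receive $71.4, Q = 53.4. (Wedge: Pb − Ps = 3.)
Quantity falls by |ΔQ| = |59 − 53.4| = 5.6.
DWL = ½ · t · |ΔQ| = ½ · 3 · 5.6 = $8.4.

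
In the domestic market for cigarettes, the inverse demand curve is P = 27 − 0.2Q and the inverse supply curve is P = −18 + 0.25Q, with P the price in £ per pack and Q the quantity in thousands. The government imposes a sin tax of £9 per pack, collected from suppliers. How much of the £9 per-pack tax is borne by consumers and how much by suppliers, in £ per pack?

Consumers bear £4 per pack; suppliers bear £5 per pack.

Rewrite in direct form: Qd = 135 − 5P and Qs = 4P + 72.
Before the tax: set 135 − 5P = 4P + 72 → P* = £7, Q* = 100.
With the tax collected from suppliers, supply shifts: Qs = 4(P − 9) + 72.
Solving gives Q = 80 with consumers paying £11 and suppliers receiving £2 (the £9 wedge).
Burden on consumers: £4; on suppliers: £5. (They sum to £9.)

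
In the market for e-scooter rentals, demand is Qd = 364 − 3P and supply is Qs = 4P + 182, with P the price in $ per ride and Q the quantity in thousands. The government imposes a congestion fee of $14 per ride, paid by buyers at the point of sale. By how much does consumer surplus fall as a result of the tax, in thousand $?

Consumer surplus falls by $2192 thousand.

Without the tax, 364 − 3P = 4P + 182 gives 7P = 182, so P* = $26 and Q* = 286.
With the tax collected from buyers, demand (in seller-price terms) shifts: Qd = 364 − 3(P + 14).
Solving gives Q = 262 with buyers paying $34 and producers receiving $20 (the $14 wedge).
ΔCS is the trapezoid between Q = 262 and Q = 286 of height $8: ½ · (286 + 262) · 8 = $2192.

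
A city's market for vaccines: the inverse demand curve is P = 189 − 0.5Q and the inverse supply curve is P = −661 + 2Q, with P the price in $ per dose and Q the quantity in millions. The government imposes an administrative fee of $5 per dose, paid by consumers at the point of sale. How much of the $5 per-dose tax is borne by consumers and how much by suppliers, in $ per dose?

Consumers bear $1 per dose; suppliers bear $4 per dose.

Rewrite in direct form: Qd = 378 − 2P and Qs = 0.5P + 330.5.
Without the tax, 378 − 2P = 0.5P + 330.5 gives 2.5P = 47.5, so P* = $19 and Q* = 340.
With the tax collected from consumers, demand (in seller-price terms) shifts: Qd = 378 − 2(P + 5).
New equilibrium: consumers pay $20, suppliers receive $15, Q = 338. (Wedge: Pb − Ps = 5.)
Burden on consumers: $1; on suppliers: $4. (They sum to $5.)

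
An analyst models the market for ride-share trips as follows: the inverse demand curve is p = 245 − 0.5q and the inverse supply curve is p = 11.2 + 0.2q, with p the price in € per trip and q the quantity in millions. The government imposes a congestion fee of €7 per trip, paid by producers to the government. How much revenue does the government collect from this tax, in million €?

Rewrite in direct form: qd = 490 − 2p and qs = 5p − 56.
Before the tax: set 490 − 2p = 5p − 56 → p* = €78, q* = 334.
With the tax collected from producers, supply shifts: qs = 5(p − 7) − 56.
New equilibrium: buyers pay €83, producers receive €76, q = 324. (Wedge: pb − ps = 7.)
Revenue = t · Q = 7 · 324 = €2268.

Tax revenue = €2268 million.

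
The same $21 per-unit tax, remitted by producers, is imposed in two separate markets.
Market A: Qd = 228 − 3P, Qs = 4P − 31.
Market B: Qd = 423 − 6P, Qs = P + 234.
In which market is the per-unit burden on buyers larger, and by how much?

Market A, by $9.

Market A: pre-tax P* = $37, Q* = 117; post-tax Q = 81; per-unit burden on buyers = $12.
Market B: pre-tax P* = $27, Q* = 261; post-tax Q = 243; per-unit burden on buyers = $3.
Difference: $12 vs $3 → market A is larger by $9.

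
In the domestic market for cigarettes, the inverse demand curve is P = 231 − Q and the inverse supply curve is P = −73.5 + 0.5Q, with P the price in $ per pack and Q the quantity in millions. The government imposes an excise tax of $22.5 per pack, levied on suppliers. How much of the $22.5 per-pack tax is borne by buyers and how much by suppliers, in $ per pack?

Buyers bear $15 per pack; suppliers bear $7.5 per pack.

Inverting to Q(P) form: Qd = 231 − P; Qs = 2P + 147.
Without the tax, 231 − P = 2P + 147 gives 3P = 84, so P* = $28 and Q* = 203.
With the tax collected from suppliers, supply shifts: Qs = 2(P − 22.5) + 147.
Solving gives Q = 188 with buyers paying $43 and suppliers receiving $20.5 (the $22.5 wedge).
Burden on buyers: $15; on suppliers: $7.5. (They sum to $22.5.)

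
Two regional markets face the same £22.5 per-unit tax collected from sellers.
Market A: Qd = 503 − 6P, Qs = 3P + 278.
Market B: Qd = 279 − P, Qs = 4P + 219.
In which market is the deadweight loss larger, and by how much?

Market A, by £303.75.

Market A: pre-tax P* = £25, Q* = 353; post-tax Q = 308; deadweight loss = £506.25.
Market B: pre-tax P* = £12, Q* = 267; post-tax Q = 249; deadweight loss = £202.5.
Difference: £506.25 vs £202.5 → market A is larger by £303.75.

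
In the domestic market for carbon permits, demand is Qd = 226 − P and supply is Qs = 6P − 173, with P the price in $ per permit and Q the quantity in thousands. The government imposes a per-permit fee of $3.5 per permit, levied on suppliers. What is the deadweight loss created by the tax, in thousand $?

Deadweight loss = $5.25 thousand.

Without the tax, 226 − P = 6P − 173 gives 7P = 399, so P* = $57 and Q* = 169.
With the tax collected from suppliers, supply shifts: Qs = 6(P − 3.5) − 173.
Solving gives Q = 166 with buyers paying $60 and suppliers receiving $56.5 (the $3.5 wedge).
Quantity falls by |ΔQ| = |169 − 166| = 3.
DWL = ½ · t · |ΔQ| = ½ · 3.5 · 3 = $5.25.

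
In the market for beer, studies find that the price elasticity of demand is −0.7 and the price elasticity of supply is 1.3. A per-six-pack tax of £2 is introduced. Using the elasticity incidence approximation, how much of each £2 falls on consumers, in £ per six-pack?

Consumers bear ≈ £1.3 per six-pack.

Incidence ratio: consumers' share ≈ εs / (εs + |εd|) = 1.3 / (1.3 + 0.7) = 0.65.
So consumers bear ≈ 0.65 × £2 = £1.3; producers bear £0.7.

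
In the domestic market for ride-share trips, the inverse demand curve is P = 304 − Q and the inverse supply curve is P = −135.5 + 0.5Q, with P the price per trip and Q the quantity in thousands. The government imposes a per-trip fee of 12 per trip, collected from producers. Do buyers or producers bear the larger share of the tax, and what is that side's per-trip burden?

Inverting to Q(P) form: Qd = 304 − P; Qs = 2P + 271.
Without the tax, 304 − P = 2P + 271 gives 3P = 33, so P* = 11 and Q* = 293.
With the tax collected from producers, supply shifts: Qs = 2(P − 12) + 271.
New equilibrium: buyers pay 19, producers receive 7, Q = 285. (Wedge: Pb − Ps = 12.)
Per-trip burden: buyers 8, producers 4.
Buyers take the larger share because demand is less price-elastic here (demand slope 1 vs supply slope 2).

Buyers bear the larger share: 8 per trip.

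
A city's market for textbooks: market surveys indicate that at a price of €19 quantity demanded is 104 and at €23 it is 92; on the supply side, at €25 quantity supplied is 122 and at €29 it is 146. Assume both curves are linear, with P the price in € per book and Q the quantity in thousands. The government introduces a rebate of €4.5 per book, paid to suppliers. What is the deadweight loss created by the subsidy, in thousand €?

Demand slope: (92 − 104)/(23 − 19) = -3, so Qd = 161 − 3P.
Supply slope: (146 − 122)/(29 − 25) = 6, so Qs = 6P − 28.
Without the subsidy, 161 − 3P = 6P − 28 gives 9P = 189, so P* = €21 and Q* = 98.
With a per-unit subsidy paid to suppliers, each receives P + 4.5 per unit sold, so supply becomes Qs = 6(P + 4.5) − 28.
New equilibrium: buyers pay €18, suppliers receive €22.5, Q = 107. (Wedge: Pb − Ps = −4.5.)
Quantity rises by |ΔQ| = |98 − 107| = 9.
DWL = ½ · t · |ΔQ| = ½ · 4.5 · 9 = €20.25.

Deadweight loss = €20.25 thousand.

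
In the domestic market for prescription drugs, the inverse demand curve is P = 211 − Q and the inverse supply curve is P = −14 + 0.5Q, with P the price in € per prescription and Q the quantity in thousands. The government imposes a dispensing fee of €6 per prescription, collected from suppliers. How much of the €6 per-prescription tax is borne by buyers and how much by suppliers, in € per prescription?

Rewrite in direct form: Qd = 211 − P and Qs = 2P + 28.
Without the tax, 211 − P = 2P + 28 gives 3P = 183, so P* = €61 and Q* = 150.
With the tax collected from suppliers, supply shifts: Qs = 2(P − 6) + 28.
Solving gives Q = 146 with buyers paying €65 and suppliers receiving €59 (the €6 wedge).
Burden on buyers: €4; on suppliers: €2. (They sum to €6.)

Buyers bear €4 per prescription; suppliers bear €2 per prescription.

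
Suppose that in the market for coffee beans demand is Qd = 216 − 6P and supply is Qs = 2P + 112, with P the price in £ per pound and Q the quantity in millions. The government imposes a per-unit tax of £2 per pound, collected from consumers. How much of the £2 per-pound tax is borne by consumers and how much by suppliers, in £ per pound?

Consumers bear £0.5 per pound; suppliers bear £1.5 per pound.

Without the tax, 216 − 6P = 2P + 112 gives 8P = 104, so P* = £13 and Q* = 138.
With the tax collected from consumers, demand (in seller-price terms) shifts: Qd = 216 − 6(P + 2).
New equilibrium: consumers pay £13.5, suppliers receive £11.5, Q = 135. (Wedge: Pb − Ps = 2.)
Burden on consumers: £0.5; on suppliers: £1.5. (They sum to £2.)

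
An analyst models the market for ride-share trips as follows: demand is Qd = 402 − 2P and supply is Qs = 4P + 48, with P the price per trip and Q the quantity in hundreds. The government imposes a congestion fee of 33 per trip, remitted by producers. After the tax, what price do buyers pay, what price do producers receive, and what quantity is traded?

Before the tax: set 402 − 2P = 4P + 48 → P* = 59, Q* = 284.
With the tax collected from producers, supply shifts: Qs = 4(P − 33) + 48.
Solving gives Q = 240 with buyers paying 81 and producers receiving 48 (the 33 wedge).
The less price-elastic side of the market bears the larger share of a per-unit tax.

Buyers pay 81; producers receive 48; quantity = 240.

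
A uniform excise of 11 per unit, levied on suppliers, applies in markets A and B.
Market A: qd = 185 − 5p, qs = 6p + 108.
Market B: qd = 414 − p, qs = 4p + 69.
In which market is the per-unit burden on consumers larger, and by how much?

Market A: pre-tax p* = 7, q* = 150; post-tax q = 120; per-unit burden on consumers = 6.
Market B: pre-tax p* = 69, q* = 345; post-tax q = 336.2; per-unit burden on consumers = 8.8.
Difference: 6 vs 8.8 → market B is larger by 2.8.

Market B, by 2.8.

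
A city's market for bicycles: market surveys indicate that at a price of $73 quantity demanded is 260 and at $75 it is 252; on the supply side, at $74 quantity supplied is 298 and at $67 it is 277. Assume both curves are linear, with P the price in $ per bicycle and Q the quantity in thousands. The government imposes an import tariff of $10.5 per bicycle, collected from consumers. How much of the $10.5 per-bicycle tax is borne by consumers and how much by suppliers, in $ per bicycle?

Consumers bear $4.5 per bicycle; suppliers bear $6 per bicycle.

Demand slope: (252 − 260)/(75 − 73) = -4, so Qd = 552 − 4P.
Supply slope: (277 − 298)/(67 − 74) = 3, so Qs = 3P + 76.
Before the tax: set 552 − 4P = 3P + 76 → P* = $68, Q* = 280.
With the tax collected from consumers, demand (in seller-price terms) shifts: Qd = 552 − 4(P + 10.5).
New equilibrium: consumers pay $72.5, suppliers receive $62, Q = 262. (Wedge: Pb − Ps = 10.5.)
Burden on consumers: $4.5; on suppliers: $6. (They sum to $10.5.)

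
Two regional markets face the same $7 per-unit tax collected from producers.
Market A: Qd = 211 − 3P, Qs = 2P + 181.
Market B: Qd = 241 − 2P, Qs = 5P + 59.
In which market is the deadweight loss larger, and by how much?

Market B, by $5.6.

Market A: pre-tax P* = $6, Q* = 193; post-tax Q = 184.6; deadweight loss = $29.4.
Market B: pre-tax P* = $26, Q* = 189; post-tax Q = 179; deadweight loss = $35.
Difference: $29.4 vs $35 → market B is larger by $5.6.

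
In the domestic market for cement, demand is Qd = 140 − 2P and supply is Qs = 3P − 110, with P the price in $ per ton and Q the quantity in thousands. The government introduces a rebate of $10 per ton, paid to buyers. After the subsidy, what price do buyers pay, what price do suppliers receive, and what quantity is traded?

Before the subsidy: set 140 − 2P = 3P − 110 → P* = $50, Q* = 40.
With a per-unit subsidy paid to buyers, each effectively pays P − 10, so demand becomes Qd = 140 − 2(P − 10).
Solving gives Q = 52 with buyers paying $44 and suppliers receiving $54 (the $10 wedge).

Buyers pay $44; suppliers receive $54; quantity = 52.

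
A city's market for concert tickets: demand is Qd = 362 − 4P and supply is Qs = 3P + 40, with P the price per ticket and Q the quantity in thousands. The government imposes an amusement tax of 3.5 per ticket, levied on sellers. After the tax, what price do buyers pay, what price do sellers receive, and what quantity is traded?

Buyers pay 47.5; sellers receive 44; quantity = 172.

Without the tax, 362 − 4P = 3P + 40 gives 7P = 322, so P* = 46 and Q* = 178.
With the tax collected from sellers, supply shifts: Qs = 3(P − 3.5) + 40.
New equilibrium: buyers pay 47.5, sellers receive 44, Q = 172. (Wedge: Pb − Ps = 3.5.)
The less price-elastic side of the market bears the larger share of a per-unit tax.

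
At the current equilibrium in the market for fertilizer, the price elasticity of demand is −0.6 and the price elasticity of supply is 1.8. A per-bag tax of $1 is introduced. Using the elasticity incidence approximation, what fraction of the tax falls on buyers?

Incidence ratio: buyers' share ≈ εs / (εs + |εd|) = 1.8 / (1.8 + 0.6) = 0.75.
Supply is the more elastic side, so buyers bear the larger share.

Buyers' share ≈ 0.75.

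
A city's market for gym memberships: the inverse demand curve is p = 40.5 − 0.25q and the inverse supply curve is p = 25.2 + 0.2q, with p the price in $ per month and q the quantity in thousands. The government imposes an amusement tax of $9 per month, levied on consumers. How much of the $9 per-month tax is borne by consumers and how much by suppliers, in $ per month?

Consumers bear $5 per month; suppliers bear $4 per month.

Inverting to q(p) form: qd = 162 − 4p; qs = 5p − 126.
Without the tax, 162 − 4p = 5p − 126 gives 9p = 288, so p* = $32 and q* = 34.
With the tax collected from consumers, demand (in seller-price terms) shifts: qd = 162 − 4(p + 9).
New equilibrium: consumers pay $37, suppliers receive $28, q = 14. (Wedge: pb − ps = 9.)
Burden on consumers: $5; on suppliers: $4. (They sum to $9.)
The less price-elastic side of the market bears the larger share of a per-unit tax.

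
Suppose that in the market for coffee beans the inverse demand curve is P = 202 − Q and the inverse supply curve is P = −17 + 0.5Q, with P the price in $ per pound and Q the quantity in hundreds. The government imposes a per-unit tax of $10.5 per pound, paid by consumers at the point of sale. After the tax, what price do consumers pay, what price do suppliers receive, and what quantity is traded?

Inverting to Q(P) form: Qd = 202 − P; Qs = 2P + 34.
Without the tax, 202 − P = 2P + 34 gives 3P = 168, so P* = $56 and Q* = 146.
With the tax collected from consumers, demand (in seller-price terms) shifts: Qd = 202 − (P + 10.5).
New equilibrium: consumers pay $63, suppliers receive $52.5, Q = 139. (Wedge: Pb − Ps = 10.5.)
The less price-elastic side of the market bears the larger share of a per-unit tax.

Consumers pay $63; suppliers receive $52.5; quantity = 139.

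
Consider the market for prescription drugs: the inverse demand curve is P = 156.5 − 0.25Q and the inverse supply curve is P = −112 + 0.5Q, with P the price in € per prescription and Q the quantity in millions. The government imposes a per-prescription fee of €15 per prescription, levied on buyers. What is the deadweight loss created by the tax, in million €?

Deadweight loss = €150 million.

Rewrite in direct form: Qd = 626 − 4P and Qs = 2P + 224.
Before the tax: set 626 − 4P = 2P + 224 → P* = €67, Q* = 358.
With the tax collected from buyers, demand (in seller-price terms) shifts: Qd = 626 − 4(P + 15).
New equilibrium: buyers pay €72, suppliers receive €57, Q = 338. (Wedge: Pb − Ps = 15.)
Quantity falls by |ΔQ| = |358 − 338| = 20.
DWL = ½ · t · |ΔQ| = ½ · 15 · 20 = €150.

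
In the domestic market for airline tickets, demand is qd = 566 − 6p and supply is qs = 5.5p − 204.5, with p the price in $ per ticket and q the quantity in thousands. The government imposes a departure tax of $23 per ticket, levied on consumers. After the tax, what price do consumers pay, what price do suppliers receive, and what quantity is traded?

Consumers pay $78; suppliers receive $55; quantity = 98.

Before the tax: set 566 − 6p = 5.5p − 204.5 → p* = $67, q* = 164.
With the tax collected from consumers, demand (in seller-price terms) shifts: qd = 566 − 6(p + 23).
New equilibrium: consumers pay $78, suppliers receive $55, q = 98. (Wedge: pb − ps = 23.)
The less price-elastic side of the market bears the larger share of a per-unit tax.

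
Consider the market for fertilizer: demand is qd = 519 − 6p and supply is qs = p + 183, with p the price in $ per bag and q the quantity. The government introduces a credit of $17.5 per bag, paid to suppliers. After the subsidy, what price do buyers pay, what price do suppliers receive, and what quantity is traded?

Without the subsidy, 519 − 6p = p + 183 gives 7p = 336, so p* = $48 and q* = 231.
With a per-unit subsidy paid to suppliers, each receives p + 17.5 per unit sold, so supply becomes qs = (p + 17.5) + 183.
Solving gives q = 246 with buyers paying $45.5 and suppliers receiving $63 (the $17.5 wedge).

Buyers pay $45.5; suppliers receive $63; quantity = 246.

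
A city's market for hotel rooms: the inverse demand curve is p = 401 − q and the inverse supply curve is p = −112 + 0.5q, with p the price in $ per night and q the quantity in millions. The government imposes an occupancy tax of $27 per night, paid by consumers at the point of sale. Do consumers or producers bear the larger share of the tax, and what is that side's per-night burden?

Inverting to q(p) form: qd = 401 − p; qs = 2p + 224.
Without the tax, 401 − p = 2p + 224 gives 3p = 177, so p* = $59 and q* = 342.
With the tax collected from consumers, demand (in seller-price terms) shifts: qd = 401 − (p + 27).
Solving gives q = 324 with consumers paying $77 and producers receiving $50 (the $27 wedge).
Per-night burden: consumers $18, producers $9.
Consumers take the larger share because demand is less price-elastic here (demand slope 1 vs supply slope 2).

Consumers bear the larger share: $18 per night.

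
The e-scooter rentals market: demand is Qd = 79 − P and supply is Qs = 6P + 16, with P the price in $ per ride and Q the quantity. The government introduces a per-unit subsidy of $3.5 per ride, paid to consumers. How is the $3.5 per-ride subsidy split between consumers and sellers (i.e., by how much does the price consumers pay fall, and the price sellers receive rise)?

Consumers gain $3 per ride; sellers gain $0.5 per ride.

Before the subsidy: set 79 − P = 6P + 16 → P* = $9, Q* = 70.
With a per-unit subsidy paid to consumers, each effectively pays P − 3.5, so demand becomes Qd = 79 − (P − 3.5).
New equilibrium: consumers pay $6, sellers receive $9.5, Q = 73. (Wedge: Pb − Ps = −3.5.)
Gain to consumers: $3; to sellers: $0.5. (They sum to $3.5.)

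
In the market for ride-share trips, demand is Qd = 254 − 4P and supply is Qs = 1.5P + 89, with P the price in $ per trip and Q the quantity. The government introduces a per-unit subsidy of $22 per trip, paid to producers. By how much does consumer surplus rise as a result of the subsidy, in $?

Before the subsidy: set 254 − 4P = 1.5P + 89 → P* = $30, Q* = 134.
With a per-unit subsidy paid to producers, each receives P + 22 per unit sold, so supply becomes Qs = 1.5(P + 22) + 89.
Solving gives Q = 158 with buyers paying $24 and producers receiving $46 (the $22 wedge).
ΔCS is the trapezoid between Q = 158 and Q = 134 of height $6: ½ · (134 + 158) · 6 = $876.

Consumer surplus rises by $876.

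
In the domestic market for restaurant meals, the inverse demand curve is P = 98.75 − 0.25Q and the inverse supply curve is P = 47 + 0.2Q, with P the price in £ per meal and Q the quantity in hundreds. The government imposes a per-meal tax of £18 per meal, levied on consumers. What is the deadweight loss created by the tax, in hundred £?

Inverting to Q(P) form: Qd = 395 − 4P; Qs = 5P − 235.
Before the tax: set 395 − 4P = 5P − 235 → P* = £70, Q* = 115.
With the tax collected from consumers, demand (in seller-price terms) shifts: Qd = 395 − 4(P + 18).
Solving gives Q = 75 with consumers paying £80 and sellers receiving £62 (the £18 wedge).
Quantity falls by |ΔQ| = |115 − 75| = 40.
DWL = ½ · t · |ΔQ| = ½ · 18 · 40 = £360.

Deadweight loss = £360 hundred.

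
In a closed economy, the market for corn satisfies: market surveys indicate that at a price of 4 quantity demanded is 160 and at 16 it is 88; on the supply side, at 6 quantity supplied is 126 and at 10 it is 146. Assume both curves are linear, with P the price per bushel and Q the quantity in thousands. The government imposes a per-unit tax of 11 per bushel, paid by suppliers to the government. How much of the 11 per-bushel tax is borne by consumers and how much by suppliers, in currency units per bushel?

Demand slope: (88 − 160)/(16 − 4) = -6, so Qd = 184 − 6P.
Supply slope: (146 − 126)/(10 − 6) = 5, so Qs = 5P + 96.
Before the tax: set 184 − 6P = 5P + 96 → P* = 8, Q* = 136.
With the tax collected from suppliers, supply shifts: Qs = 5(P − 11) + 96.
New equilibrium: consumers pay 13, suppliers receive 2, Q = 106. (Wedge: Pb − Ps = 11.)
Burden on consumers: 5; on suppliers: 6. (They sum to 11.)
The less price-elastic side of the market bears the larger share of a per-unit tax.

Consumers bear 5 per bushel; suppliers bear 6 per bushel.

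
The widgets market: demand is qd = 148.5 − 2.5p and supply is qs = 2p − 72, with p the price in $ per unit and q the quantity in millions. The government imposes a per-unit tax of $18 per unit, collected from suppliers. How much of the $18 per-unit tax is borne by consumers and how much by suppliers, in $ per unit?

Without the tax, 148.5 − 2.5p = 2p − 72 gives 4.5p = 220.5, so p* = $49 and q* = 26.
With the tax collected from suppliers, supply shifts: qs = 2(p − 18) − 72.
Solving gives q = 6 with consumers paying $57 and suppliers receiving $39 (the $18 wedge).
Burden on consumers: $8; on suppliers: $10. (They sum to $18.)

Consumers bear $8 per unit; suppliers bear $10 per unit.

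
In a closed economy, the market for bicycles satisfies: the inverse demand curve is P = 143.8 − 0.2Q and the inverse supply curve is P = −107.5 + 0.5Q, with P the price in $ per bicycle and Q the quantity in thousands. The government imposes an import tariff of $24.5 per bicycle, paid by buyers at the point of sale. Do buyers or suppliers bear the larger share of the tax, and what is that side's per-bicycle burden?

Suppliers bear the larger share: $17.5 per bicycle.

Inverting to Q(P) form: Qd = 719 − 5P; Qs = 2P + 215.
Without the tax, 719 − 5P = 2P + 215 gives 7P = 504, so P* = $72 and Q* = 359.
With the tax collected from buyers, demand (in seller-price terms) shifts: Qd = 719 − 5(P + 24.5).
New equilibrium: buyers pay $79, suppliers receive $54.5, Q = 324. (Wedge: Pb − Ps = 24.5.)
Per-bicycle burden: buyers $7, suppliers $17.5.
Suppliers take the larger share because supply is less price-elastic here (demand slope 5 vs supply slope 2).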